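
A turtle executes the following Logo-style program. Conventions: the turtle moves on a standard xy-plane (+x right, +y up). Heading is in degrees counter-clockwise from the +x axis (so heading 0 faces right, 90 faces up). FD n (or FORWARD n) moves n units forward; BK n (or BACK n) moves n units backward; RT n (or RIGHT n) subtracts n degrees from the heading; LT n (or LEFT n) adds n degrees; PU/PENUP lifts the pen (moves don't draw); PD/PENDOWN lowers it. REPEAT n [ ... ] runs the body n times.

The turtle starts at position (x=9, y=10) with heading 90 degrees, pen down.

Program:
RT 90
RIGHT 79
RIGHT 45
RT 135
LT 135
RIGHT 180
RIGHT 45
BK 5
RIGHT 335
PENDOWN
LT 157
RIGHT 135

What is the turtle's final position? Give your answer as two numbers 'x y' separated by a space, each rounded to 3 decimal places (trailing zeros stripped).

Answer: 4.092 9.046

Derivation:
Executing turtle program step by step:
Start: pos=(9,10), heading=90, pen down
RT 90: heading 90 -> 0
RT 79: heading 0 -> 281
RT 45: heading 281 -> 236
RT 135: heading 236 -> 101
LT 135: heading 101 -> 236
RT 180: heading 236 -> 56
RT 45: heading 56 -> 11
BK 5: (9,10) -> (4.092,9.046) [heading=11, draw]
RT 335: heading 11 -> 36
PD: pen down
LT 157: heading 36 -> 193
RT 135: heading 193 -> 58
Final: pos=(4.092,9.046), heading=58, 1 segment(s) drawn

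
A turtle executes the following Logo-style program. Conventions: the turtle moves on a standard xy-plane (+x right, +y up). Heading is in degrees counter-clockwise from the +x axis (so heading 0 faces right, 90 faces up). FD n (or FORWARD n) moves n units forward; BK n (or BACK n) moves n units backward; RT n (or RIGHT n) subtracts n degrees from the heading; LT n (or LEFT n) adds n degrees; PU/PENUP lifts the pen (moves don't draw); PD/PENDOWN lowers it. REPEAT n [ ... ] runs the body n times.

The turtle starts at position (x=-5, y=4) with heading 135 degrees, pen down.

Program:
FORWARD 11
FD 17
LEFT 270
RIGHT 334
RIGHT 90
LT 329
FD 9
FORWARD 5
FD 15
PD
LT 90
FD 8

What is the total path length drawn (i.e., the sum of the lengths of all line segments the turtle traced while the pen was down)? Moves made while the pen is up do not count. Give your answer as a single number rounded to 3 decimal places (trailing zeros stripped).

Executing turtle program step by step:
Start: pos=(-5,4), heading=135, pen down
FD 11: (-5,4) -> (-12.778,11.778) [heading=135, draw]
FD 17: (-12.778,11.778) -> (-24.799,23.799) [heading=135, draw]
LT 270: heading 135 -> 45
RT 334: heading 45 -> 71
RT 90: heading 71 -> 341
LT 329: heading 341 -> 310
FD 9: (-24.799,23.799) -> (-19.014,16.905) [heading=310, draw]
FD 5: (-19.014,16.905) -> (-15.8,13.074) [heading=310, draw]
FD 15: (-15.8,13.074) -> (-6.158,1.584) [heading=310, draw]
PD: pen down
LT 90: heading 310 -> 40
FD 8: (-6.158,1.584) -> (-0.03,6.726) [heading=40, draw]
Final: pos=(-0.03,6.726), heading=40, 6 segment(s) drawn

Segment lengths:
  seg 1: (-5,4) -> (-12.778,11.778), length = 11
  seg 2: (-12.778,11.778) -> (-24.799,23.799), length = 17
  seg 3: (-24.799,23.799) -> (-19.014,16.905), length = 9
  seg 4: (-19.014,16.905) -> (-15.8,13.074), length = 5
  seg 5: (-15.8,13.074) -> (-6.158,1.584), length = 15
  seg 6: (-6.158,1.584) -> (-0.03,6.726), length = 8
Total = 65

Answer: 65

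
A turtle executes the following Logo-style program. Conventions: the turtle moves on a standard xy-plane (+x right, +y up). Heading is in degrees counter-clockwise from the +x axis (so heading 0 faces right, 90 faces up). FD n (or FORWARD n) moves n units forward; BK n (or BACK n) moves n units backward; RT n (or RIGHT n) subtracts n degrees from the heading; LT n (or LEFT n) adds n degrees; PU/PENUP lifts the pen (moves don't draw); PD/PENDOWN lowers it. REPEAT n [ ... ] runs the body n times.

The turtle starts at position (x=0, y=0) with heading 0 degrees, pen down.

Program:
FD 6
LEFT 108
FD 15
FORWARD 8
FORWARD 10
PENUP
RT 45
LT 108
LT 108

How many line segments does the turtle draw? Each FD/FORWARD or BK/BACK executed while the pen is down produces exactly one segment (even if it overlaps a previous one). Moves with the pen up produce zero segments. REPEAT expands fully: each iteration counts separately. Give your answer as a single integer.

Answer: 4

Derivation:
Executing turtle program step by step:
Start: pos=(0,0), heading=0, pen down
FD 6: (0,0) -> (6,0) [heading=0, draw]
LT 108: heading 0 -> 108
FD 15: (6,0) -> (1.365,14.266) [heading=108, draw]
FD 8: (1.365,14.266) -> (-1.107,21.874) [heading=108, draw]
FD 10: (-1.107,21.874) -> (-4.198,31.385) [heading=108, draw]
PU: pen up
RT 45: heading 108 -> 63
LT 108: heading 63 -> 171
LT 108: heading 171 -> 279
Final: pos=(-4.198,31.385), heading=279, 4 segment(s) drawn
Segments drawn: 4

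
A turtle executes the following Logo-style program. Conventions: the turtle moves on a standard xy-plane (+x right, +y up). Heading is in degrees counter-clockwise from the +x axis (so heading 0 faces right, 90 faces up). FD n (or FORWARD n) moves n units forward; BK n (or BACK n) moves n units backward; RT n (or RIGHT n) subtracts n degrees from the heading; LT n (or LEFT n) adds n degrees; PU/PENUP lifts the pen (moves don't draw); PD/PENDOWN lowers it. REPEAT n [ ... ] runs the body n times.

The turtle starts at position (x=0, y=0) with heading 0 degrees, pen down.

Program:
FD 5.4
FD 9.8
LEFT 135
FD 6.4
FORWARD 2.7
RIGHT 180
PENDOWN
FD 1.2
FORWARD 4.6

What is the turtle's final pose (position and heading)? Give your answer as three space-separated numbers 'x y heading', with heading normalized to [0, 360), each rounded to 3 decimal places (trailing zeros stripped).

Answer: 12.867 2.333 315

Derivation:
Executing turtle program step by step:
Start: pos=(0,0), heading=0, pen down
FD 5.4: (0,0) -> (5.4,0) [heading=0, draw]
FD 9.8: (5.4,0) -> (15.2,0) [heading=0, draw]
LT 135: heading 0 -> 135
FD 6.4: (15.2,0) -> (10.675,4.525) [heading=135, draw]
FD 2.7: (10.675,4.525) -> (8.765,6.435) [heading=135, draw]
RT 180: heading 135 -> 315
PD: pen down
FD 1.2: (8.765,6.435) -> (9.614,5.586) [heading=315, draw]
FD 4.6: (9.614,5.586) -> (12.867,2.333) [heading=315, draw]
Final: pos=(12.867,2.333), heading=315, 6 segment(s) drawn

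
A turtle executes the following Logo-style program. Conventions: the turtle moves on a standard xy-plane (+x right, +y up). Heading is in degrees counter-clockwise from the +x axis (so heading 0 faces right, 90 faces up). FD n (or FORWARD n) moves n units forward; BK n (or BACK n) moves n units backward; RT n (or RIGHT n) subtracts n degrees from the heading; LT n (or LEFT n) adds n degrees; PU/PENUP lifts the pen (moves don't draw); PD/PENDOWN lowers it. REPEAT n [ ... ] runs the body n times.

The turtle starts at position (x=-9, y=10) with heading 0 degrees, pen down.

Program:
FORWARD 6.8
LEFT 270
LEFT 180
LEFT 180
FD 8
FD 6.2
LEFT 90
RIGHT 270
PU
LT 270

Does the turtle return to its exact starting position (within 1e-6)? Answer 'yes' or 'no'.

Executing turtle program step by step:
Start: pos=(-9,10), heading=0, pen down
FD 6.8: (-9,10) -> (-2.2,10) [heading=0, draw]
LT 270: heading 0 -> 270
LT 180: heading 270 -> 90
LT 180: heading 90 -> 270
FD 8: (-2.2,10) -> (-2.2,2) [heading=270, draw]
FD 6.2: (-2.2,2) -> (-2.2,-4.2) [heading=270, draw]
LT 90: heading 270 -> 0
RT 270: heading 0 -> 90
PU: pen up
LT 270: heading 90 -> 0
Final: pos=(-2.2,-4.2), heading=0, 3 segment(s) drawn

Start position: (-9, 10)
Final position: (-2.2, -4.2)
Distance = 15.744; >= 1e-6 -> NOT closed

Answer: no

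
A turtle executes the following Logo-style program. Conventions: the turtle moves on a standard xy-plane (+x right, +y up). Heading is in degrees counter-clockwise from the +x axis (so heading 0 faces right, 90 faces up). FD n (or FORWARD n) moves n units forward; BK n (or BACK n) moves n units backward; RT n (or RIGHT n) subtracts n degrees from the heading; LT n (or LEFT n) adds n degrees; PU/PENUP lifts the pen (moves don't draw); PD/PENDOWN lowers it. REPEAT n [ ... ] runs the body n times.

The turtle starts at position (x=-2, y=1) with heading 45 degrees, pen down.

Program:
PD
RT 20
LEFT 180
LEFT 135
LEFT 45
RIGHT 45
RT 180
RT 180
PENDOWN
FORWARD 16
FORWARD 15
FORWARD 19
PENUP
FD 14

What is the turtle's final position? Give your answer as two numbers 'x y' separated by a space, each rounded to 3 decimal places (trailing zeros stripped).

Executing turtle program step by step:
Start: pos=(-2,1), heading=45, pen down
PD: pen down
RT 20: heading 45 -> 25
LT 180: heading 25 -> 205
LT 135: heading 205 -> 340
LT 45: heading 340 -> 25
RT 45: heading 25 -> 340
RT 180: heading 340 -> 160
RT 180: heading 160 -> 340
PD: pen down
FD 16: (-2,1) -> (13.035,-4.472) [heading=340, draw]
FD 15: (13.035,-4.472) -> (27.13,-9.603) [heading=340, draw]
FD 19: (27.13,-9.603) -> (44.985,-16.101) [heading=340, draw]
PU: pen up
FD 14: (44.985,-16.101) -> (58.14,-20.889) [heading=340, move]
Final: pos=(58.14,-20.889), heading=340, 3 segment(s) drawn

Answer: 58.14 -20.889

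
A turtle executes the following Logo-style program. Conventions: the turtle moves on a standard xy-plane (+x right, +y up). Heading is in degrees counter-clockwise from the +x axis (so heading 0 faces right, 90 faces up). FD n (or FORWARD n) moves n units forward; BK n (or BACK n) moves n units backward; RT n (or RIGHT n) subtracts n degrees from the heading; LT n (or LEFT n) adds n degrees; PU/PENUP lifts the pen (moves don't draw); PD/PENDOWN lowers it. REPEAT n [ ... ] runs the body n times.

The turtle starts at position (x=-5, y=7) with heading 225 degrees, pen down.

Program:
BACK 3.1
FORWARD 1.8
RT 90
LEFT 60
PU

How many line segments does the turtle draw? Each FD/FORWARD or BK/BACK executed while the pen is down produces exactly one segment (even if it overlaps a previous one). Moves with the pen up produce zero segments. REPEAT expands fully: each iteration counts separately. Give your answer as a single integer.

Answer: 2

Derivation:
Executing turtle program step by step:
Start: pos=(-5,7), heading=225, pen down
BK 3.1: (-5,7) -> (-2.808,9.192) [heading=225, draw]
FD 1.8: (-2.808,9.192) -> (-4.081,7.919) [heading=225, draw]
RT 90: heading 225 -> 135
LT 60: heading 135 -> 195
PU: pen up
Final: pos=(-4.081,7.919), heading=195, 2 segment(s) drawn
Segments drawn: 2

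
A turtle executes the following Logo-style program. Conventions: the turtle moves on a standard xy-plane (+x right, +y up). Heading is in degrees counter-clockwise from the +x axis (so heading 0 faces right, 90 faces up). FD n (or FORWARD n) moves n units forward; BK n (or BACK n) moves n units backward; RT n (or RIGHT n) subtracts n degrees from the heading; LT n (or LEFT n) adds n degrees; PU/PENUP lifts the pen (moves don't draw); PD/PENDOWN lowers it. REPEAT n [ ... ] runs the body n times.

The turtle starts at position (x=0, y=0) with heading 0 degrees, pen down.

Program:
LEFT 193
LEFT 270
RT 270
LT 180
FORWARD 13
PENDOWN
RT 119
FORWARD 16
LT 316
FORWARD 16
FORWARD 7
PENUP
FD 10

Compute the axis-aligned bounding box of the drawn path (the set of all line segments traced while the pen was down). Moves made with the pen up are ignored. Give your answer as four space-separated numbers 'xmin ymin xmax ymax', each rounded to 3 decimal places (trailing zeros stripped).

Answer: -11.662 -23.956 12.667 2.924

Derivation:
Executing turtle program step by step:
Start: pos=(0,0), heading=0, pen down
LT 193: heading 0 -> 193
LT 270: heading 193 -> 103
RT 270: heading 103 -> 193
LT 180: heading 193 -> 13
FD 13: (0,0) -> (12.667,2.924) [heading=13, draw]
PD: pen down
RT 119: heading 13 -> 254
FD 16: (12.667,2.924) -> (8.257,-12.456) [heading=254, draw]
LT 316: heading 254 -> 210
FD 16: (8.257,-12.456) -> (-5.6,-20.456) [heading=210, draw]
FD 7: (-5.6,-20.456) -> (-11.662,-23.956) [heading=210, draw]
PU: pen up
FD 10: (-11.662,-23.956) -> (-20.322,-28.956) [heading=210, move]
Final: pos=(-20.322,-28.956), heading=210, 4 segment(s) drawn

Segment endpoints: x in {-11.662, -5.6, 0, 8.257, 12.667}, y in {-23.956, -20.456, -12.456, 0, 2.924}
xmin=-11.662, ymin=-23.956, xmax=12.667, ymax=2.924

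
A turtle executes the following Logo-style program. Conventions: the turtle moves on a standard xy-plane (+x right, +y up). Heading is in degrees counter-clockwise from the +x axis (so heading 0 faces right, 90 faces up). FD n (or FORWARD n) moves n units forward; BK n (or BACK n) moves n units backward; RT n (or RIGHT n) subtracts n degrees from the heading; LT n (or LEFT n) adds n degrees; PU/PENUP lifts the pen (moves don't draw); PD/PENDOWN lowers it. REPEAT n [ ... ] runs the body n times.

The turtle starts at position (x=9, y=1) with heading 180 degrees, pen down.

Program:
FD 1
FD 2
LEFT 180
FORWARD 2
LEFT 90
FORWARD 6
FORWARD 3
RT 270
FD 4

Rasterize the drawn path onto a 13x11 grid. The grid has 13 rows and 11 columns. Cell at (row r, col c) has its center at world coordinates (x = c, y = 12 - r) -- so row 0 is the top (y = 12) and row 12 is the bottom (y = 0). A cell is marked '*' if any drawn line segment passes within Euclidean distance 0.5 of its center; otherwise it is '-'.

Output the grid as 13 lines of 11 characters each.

Segment 0: (9,1) -> (8,1)
Segment 1: (8,1) -> (6,1)
Segment 2: (6,1) -> (8,1)
Segment 3: (8,1) -> (8,7)
Segment 4: (8,7) -> (8,10)
Segment 5: (8,10) -> (4,10)

Answer: -----------
-----------
----*****--
--------*--
--------*--
--------*--
--------*--
--------*--
--------*--
--------*--
--------*--
------****-
-----------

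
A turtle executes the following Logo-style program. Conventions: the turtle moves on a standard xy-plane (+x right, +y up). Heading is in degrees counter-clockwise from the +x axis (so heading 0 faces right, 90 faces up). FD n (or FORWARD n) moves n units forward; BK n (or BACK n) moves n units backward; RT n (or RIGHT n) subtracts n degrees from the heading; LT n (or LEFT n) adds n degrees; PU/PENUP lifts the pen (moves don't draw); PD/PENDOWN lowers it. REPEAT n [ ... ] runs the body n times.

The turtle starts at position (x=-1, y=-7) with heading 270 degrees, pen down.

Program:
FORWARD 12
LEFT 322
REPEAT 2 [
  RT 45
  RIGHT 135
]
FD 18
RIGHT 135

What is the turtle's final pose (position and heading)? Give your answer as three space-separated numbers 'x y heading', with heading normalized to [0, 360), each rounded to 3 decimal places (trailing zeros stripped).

Executing turtle program step by step:
Start: pos=(-1,-7), heading=270, pen down
FD 12: (-1,-7) -> (-1,-19) [heading=270, draw]
LT 322: heading 270 -> 232
REPEAT 2 [
  -- iteration 1/2 --
  RT 45: heading 232 -> 187
  RT 135: heading 187 -> 52
  -- iteration 2/2 --
  RT 45: heading 52 -> 7
  RT 135: heading 7 -> 232
]
FD 18: (-1,-19) -> (-12.082,-33.184) [heading=232, draw]
RT 135: heading 232 -> 97
Final: pos=(-12.082,-33.184), heading=97, 2 segment(s) drawn

Answer: -12.082 -33.184 97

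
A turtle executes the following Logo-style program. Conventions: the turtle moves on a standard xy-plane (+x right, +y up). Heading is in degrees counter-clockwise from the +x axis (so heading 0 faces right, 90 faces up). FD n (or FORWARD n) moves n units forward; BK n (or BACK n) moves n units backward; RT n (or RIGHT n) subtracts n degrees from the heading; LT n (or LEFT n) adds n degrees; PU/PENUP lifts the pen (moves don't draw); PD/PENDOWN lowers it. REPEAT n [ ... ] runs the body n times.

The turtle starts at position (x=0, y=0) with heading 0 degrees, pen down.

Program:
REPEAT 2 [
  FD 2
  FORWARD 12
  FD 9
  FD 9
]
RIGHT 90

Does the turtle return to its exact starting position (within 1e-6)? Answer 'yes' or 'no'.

Answer: no

Derivation:
Executing turtle program step by step:
Start: pos=(0,0), heading=0, pen down
REPEAT 2 [
  -- iteration 1/2 --
  FD 2: (0,0) -> (2,0) [heading=0, draw]
  FD 12: (2,0) -> (14,0) [heading=0, draw]
  FD 9: (14,0) -> (23,0) [heading=0, draw]
  FD 9: (23,0) -> (32,0) [heading=0, draw]
  -- iteration 2/2 --
  FD 2: (32,0) -> (34,0) [heading=0, draw]
  FD 12: (34,0) -> (46,0) [heading=0, draw]
  FD 9: (46,0) -> (55,0) [heading=0, draw]
  FD 9: (55,0) -> (64,0) [heading=0, draw]
]
RT 90: heading 0 -> 270
Final: pos=(64,0), heading=270, 8 segment(s) drawn

Start position: (0, 0)
Final position: (64, 0)
Distance = 64; >= 1e-6 -> NOT closed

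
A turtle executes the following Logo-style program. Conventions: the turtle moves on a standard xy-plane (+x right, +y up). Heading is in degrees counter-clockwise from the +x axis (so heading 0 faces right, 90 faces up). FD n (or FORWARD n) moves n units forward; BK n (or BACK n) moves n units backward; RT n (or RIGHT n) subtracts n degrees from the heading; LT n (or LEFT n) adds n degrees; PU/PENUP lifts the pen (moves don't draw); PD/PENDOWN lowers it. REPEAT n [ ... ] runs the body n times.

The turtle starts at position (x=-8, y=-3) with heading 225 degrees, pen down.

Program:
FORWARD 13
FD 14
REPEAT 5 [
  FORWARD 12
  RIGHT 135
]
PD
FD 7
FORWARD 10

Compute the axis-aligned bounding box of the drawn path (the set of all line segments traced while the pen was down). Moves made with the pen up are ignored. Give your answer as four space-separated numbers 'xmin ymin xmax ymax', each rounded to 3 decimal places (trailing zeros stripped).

Executing turtle program step by step:
Start: pos=(-8,-3), heading=225, pen down
FD 13: (-8,-3) -> (-17.192,-12.192) [heading=225, draw]
FD 14: (-17.192,-12.192) -> (-27.092,-22.092) [heading=225, draw]
REPEAT 5 [
  -- iteration 1/5 --
  FD 12: (-27.092,-22.092) -> (-35.577,-30.577) [heading=225, draw]
  RT 135: heading 225 -> 90
  -- iteration 2/5 --
  FD 12: (-35.577,-30.577) -> (-35.577,-18.577) [heading=90, draw]
  RT 135: heading 90 -> 315
  -- iteration 3/5 --
  FD 12: (-35.577,-18.577) -> (-27.092,-27.062) [heading=315, draw]
  RT 135: heading 315 -> 180
  -- iteration 4/5 --
  FD 12: (-27.092,-27.062) -> (-39.092,-27.062) [heading=180, draw]
  RT 135: heading 180 -> 45
  -- iteration 5/5 --
  FD 12: (-39.092,-27.062) -> (-30.607,-18.577) [heading=45, draw]
  RT 135: heading 45 -> 270
]
PD: pen down
FD 7: (-30.607,-18.577) -> (-30.607,-25.577) [heading=270, draw]
FD 10: (-30.607,-25.577) -> (-30.607,-35.577) [heading=270, draw]
Final: pos=(-30.607,-35.577), heading=270, 9 segment(s) drawn

Segment endpoints: x in {-39.092, -35.577, -30.607, -30.607, -30.607, -27.092, -27.092, -17.192, -8}, y in {-35.577, -30.577, -27.062, -25.577, -22.092, -18.577, -18.577, -12.192, -3}
xmin=-39.092, ymin=-35.577, xmax=-8, ymax=-3

Answer: -39.092 -35.577 -8 -3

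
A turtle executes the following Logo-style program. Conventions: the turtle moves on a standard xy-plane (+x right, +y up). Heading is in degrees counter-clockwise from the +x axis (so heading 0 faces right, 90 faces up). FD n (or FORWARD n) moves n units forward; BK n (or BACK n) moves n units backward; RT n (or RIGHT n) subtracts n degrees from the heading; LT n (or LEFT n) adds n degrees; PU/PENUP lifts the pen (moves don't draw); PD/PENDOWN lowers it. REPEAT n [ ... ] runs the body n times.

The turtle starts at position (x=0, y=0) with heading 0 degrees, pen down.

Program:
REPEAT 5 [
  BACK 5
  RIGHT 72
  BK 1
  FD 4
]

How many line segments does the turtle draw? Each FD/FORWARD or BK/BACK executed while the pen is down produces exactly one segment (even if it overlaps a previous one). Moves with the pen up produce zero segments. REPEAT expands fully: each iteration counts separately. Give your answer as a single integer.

Answer: 15

Derivation:
Executing turtle program step by step:
Start: pos=(0,0), heading=0, pen down
REPEAT 5 [
  -- iteration 1/5 --
  BK 5: (0,0) -> (-5,0) [heading=0, draw]
  RT 72: heading 0 -> 288
  BK 1: (-5,0) -> (-5.309,0.951) [heading=288, draw]
  FD 4: (-5.309,0.951) -> (-4.073,-2.853) [heading=288, draw]
  -- iteration 2/5 --
  BK 5: (-4.073,-2.853) -> (-5.618,1.902) [heading=288, draw]
  RT 72: heading 288 -> 216
  BK 1: (-5.618,1.902) -> (-4.809,2.49) [heading=216, draw]
  FD 4: (-4.809,2.49) -> (-8.045,0.139) [heading=216, draw]
  -- iteration 3/5 --
  BK 5: (-8.045,0.139) -> (-4,3.078) [heading=216, draw]
  RT 72: heading 216 -> 144
  BK 1: (-4,3.078) -> (-3.191,2.49) [heading=144, draw]
  FD 4: (-3.191,2.49) -> (-6.427,4.841) [heading=144, draw]
  -- iteration 4/5 --
  BK 5: (-6.427,4.841) -> (-2.382,1.902) [heading=144, draw]
  RT 72: heading 144 -> 72
  BK 1: (-2.382,1.902) -> (-2.691,0.951) [heading=72, draw]
  FD 4: (-2.691,0.951) -> (-1.455,4.755) [heading=72, draw]
  -- iteration 5/5 --
  BK 5: (-1.455,4.755) -> (-3,0) [heading=72, draw]
  RT 72: heading 72 -> 0
  BK 1: (-3,0) -> (-4,0) [heading=0, draw]
  FD 4: (-4,0) -> (0,0) [heading=0, draw]
]
Final: pos=(0,0), heading=0, 15 segment(s) drawn
Segments drawn: 15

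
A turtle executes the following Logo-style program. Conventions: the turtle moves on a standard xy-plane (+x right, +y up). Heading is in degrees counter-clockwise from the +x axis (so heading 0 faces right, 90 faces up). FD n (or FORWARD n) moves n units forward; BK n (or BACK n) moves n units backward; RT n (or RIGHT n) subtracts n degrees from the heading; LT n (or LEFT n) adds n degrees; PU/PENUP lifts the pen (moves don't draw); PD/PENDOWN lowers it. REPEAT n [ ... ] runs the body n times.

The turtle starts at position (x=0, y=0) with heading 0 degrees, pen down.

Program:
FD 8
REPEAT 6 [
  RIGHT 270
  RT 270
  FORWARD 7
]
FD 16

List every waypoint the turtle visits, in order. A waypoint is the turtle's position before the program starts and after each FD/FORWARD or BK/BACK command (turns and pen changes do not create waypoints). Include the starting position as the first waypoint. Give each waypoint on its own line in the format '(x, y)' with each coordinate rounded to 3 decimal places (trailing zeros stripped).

Executing turtle program step by step:
Start: pos=(0,0), heading=0, pen down
FD 8: (0,0) -> (8,0) [heading=0, draw]
REPEAT 6 [
  -- iteration 1/6 --
  RT 270: heading 0 -> 90
  RT 270: heading 90 -> 180
  FD 7: (8,0) -> (1,0) [heading=180, draw]
  -- iteration 2/6 --
  RT 270: heading 180 -> 270
  RT 270: heading 270 -> 0
  FD 7: (1,0) -> (8,0) [heading=0, draw]
  -- iteration 3/6 --
  RT 270: heading 0 -> 90
  RT 270: heading 90 -> 180
  FD 7: (8,0) -> (1,0) [heading=180, draw]
  -- iteration 4/6 --
  RT 270: heading 180 -> 270
  RT 270: heading 270 -> 0
  FD 7: (1,0) -> (8,0) [heading=0, draw]
  -- iteration 5/6 --
  RT 270: heading 0 -> 90
  RT 270: heading 90 -> 180
  FD 7: (8,0) -> (1,0) [heading=180, draw]
  -- iteration 6/6 --
  RT 270: heading 180 -> 270
  RT 270: heading 270 -> 0
  FD 7: (1,0) -> (8,0) [heading=0, draw]
]
FD 16: (8,0) -> (24,0) [heading=0, draw]
Final: pos=(24,0), heading=0, 8 segment(s) drawn
Waypoints (9 total):
(0, 0)
(8, 0)
(1, 0)
(8, 0)
(1, 0)
(8, 0)
(1, 0)
(8, 0)
(24, 0)

Answer: (0, 0)
(8, 0)
(1, 0)
(8, 0)
(1, 0)
(8, 0)
(1, 0)
(8, 0)
(24, 0)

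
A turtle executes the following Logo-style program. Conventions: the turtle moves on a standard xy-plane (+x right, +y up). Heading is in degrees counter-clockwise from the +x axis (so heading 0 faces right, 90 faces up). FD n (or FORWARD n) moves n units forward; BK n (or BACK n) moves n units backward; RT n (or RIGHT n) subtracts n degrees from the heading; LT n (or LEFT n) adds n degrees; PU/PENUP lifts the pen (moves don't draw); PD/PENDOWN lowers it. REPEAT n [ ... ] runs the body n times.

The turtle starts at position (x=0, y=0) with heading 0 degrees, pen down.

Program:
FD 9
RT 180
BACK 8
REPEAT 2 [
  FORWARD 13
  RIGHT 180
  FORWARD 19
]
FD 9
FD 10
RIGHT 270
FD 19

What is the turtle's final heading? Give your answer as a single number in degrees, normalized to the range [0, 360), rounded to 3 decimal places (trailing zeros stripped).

Answer: 270

Derivation:
Executing turtle program step by step:
Start: pos=(0,0), heading=0, pen down
FD 9: (0,0) -> (9,0) [heading=0, draw]
RT 180: heading 0 -> 180
BK 8: (9,0) -> (17,0) [heading=180, draw]
REPEAT 2 [
  -- iteration 1/2 --
  FD 13: (17,0) -> (4,0) [heading=180, draw]
  RT 180: heading 180 -> 0
  FD 19: (4,0) -> (23,0) [heading=0, draw]
  -- iteration 2/2 --
  FD 13: (23,0) -> (36,0) [heading=0, draw]
  RT 180: heading 0 -> 180
  FD 19: (36,0) -> (17,0) [heading=180, draw]
]
FD 9: (17,0) -> (8,0) [heading=180, draw]
FD 10: (8,0) -> (-2,0) [heading=180, draw]
RT 270: heading 180 -> 270
FD 19: (-2,0) -> (-2,-19) [heading=270, draw]
Final: pos=(-2,-19), heading=270, 9 segment(s) drawn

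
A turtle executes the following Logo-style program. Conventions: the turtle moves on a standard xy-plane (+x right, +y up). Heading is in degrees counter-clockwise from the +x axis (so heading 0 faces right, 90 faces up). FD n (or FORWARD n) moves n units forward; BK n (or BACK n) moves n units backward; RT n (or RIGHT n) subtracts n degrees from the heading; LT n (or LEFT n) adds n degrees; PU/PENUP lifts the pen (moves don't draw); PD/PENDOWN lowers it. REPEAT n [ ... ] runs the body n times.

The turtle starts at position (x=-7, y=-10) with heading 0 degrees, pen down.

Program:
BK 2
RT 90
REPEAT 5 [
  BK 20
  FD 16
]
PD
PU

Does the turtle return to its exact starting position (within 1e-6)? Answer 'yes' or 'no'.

Executing turtle program step by step:
Start: pos=(-7,-10), heading=0, pen down
BK 2: (-7,-10) -> (-9,-10) [heading=0, draw]
RT 90: heading 0 -> 270
REPEAT 5 [
  -- iteration 1/5 --
  BK 20: (-9,-10) -> (-9,10) [heading=270, draw]
  FD 16: (-9,10) -> (-9,-6) [heading=270, draw]
  -- iteration 2/5 --
  BK 20: (-9,-6) -> (-9,14) [heading=270, draw]
  FD 16: (-9,14) -> (-9,-2) [heading=270, draw]
  -- iteration 3/5 --
  BK 20: (-9,-2) -> (-9,18) [heading=270, draw]
  FD 16: (-9,18) -> (-9,2) [heading=270, draw]
  -- iteration 4/5 --
  BK 20: (-9,2) -> (-9,22) [heading=270, draw]
  FD 16: (-9,22) -> (-9,6) [heading=270, draw]
  -- iteration 5/5 --
  BK 20: (-9,6) -> (-9,26) [heading=270, draw]
  FD 16: (-9,26) -> (-9,10) [heading=270, draw]
]
PD: pen down
PU: pen up
Final: pos=(-9,10), heading=270, 11 segment(s) drawn

Start position: (-7, -10)
Final position: (-9, 10)
Distance = 20.1; >= 1e-6 -> NOT closed

Answer: no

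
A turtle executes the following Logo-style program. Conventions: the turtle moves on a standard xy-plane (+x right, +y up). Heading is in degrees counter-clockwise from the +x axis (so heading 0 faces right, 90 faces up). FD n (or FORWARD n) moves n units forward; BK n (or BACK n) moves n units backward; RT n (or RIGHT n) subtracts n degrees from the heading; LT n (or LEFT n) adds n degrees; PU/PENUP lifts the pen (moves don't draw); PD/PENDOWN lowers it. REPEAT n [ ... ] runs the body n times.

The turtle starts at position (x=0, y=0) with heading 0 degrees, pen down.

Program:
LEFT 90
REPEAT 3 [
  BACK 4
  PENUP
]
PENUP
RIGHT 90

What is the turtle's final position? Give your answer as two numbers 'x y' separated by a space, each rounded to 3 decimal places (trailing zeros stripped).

Answer: 0 -12

Derivation:
Executing turtle program step by step:
Start: pos=(0,0), heading=0, pen down
LT 90: heading 0 -> 90
REPEAT 3 [
  -- iteration 1/3 --
  BK 4: (0,0) -> (0,-4) [heading=90, draw]
  PU: pen up
  -- iteration 2/3 --
  BK 4: (0,-4) -> (0,-8) [heading=90, move]
  PU: pen up
  -- iteration 3/3 --
  BK 4: (0,-8) -> (0,-12) [heading=90, move]
  PU: pen up
]
PU: pen up
RT 90: heading 90 -> 0
Final: pos=(0,-12), heading=0, 1 segment(s) drawn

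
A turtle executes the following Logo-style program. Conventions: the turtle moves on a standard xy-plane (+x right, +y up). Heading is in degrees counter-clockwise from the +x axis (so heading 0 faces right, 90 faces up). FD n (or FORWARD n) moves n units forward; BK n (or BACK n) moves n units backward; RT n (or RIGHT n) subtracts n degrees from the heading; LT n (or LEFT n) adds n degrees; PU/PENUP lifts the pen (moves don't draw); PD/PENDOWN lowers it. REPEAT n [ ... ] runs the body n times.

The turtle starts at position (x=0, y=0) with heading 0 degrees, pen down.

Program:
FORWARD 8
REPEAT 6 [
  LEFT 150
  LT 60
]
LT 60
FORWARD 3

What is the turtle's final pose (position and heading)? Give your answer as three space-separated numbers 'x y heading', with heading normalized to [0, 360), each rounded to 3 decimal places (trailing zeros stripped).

Answer: 6.5 -2.598 240

Derivation:
Executing turtle program step by step:
Start: pos=(0,0), heading=0, pen down
FD 8: (0,0) -> (8,0) [heading=0, draw]
REPEAT 6 [
  -- iteration 1/6 --
  LT 150: heading 0 -> 150
  LT 60: heading 150 -> 210
  -- iteration 2/6 --
  LT 150: heading 210 -> 0
  LT 60: heading 0 -> 60
  -- iteration 3/6 --
  LT 150: heading 60 -> 210
  LT 60: heading 210 -> 270
  -- iteration 4/6 --
  LT 150: heading 270 -> 60
  LT 60: heading 60 -> 120
  -- iteration 5/6 --
  LT 150: heading 120 -> 270
  LT 60: heading 270 -> 330
  -- iteration 6/6 --
  LT 150: heading 330 -> 120
  LT 60: heading 120 -> 180
]
LT 60: heading 180 -> 240
FD 3: (8,0) -> (6.5,-2.598) [heading=240, draw]
Final: pos=(6.5,-2.598), heading=240, 2 segment(s) drawn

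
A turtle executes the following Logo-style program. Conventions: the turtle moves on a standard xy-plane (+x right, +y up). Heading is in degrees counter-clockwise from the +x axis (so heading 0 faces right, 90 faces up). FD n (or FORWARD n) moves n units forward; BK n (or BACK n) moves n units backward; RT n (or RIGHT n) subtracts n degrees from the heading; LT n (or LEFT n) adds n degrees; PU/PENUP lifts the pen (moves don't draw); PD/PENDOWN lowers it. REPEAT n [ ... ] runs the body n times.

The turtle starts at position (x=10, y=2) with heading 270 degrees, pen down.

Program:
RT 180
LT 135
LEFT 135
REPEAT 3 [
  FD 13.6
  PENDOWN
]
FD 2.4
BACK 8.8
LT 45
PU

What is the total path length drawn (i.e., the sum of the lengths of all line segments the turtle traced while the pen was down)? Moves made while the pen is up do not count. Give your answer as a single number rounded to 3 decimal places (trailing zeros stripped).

Answer: 52

Derivation:
Executing turtle program step by step:
Start: pos=(10,2), heading=270, pen down
RT 180: heading 270 -> 90
LT 135: heading 90 -> 225
LT 135: heading 225 -> 0
REPEAT 3 [
  -- iteration 1/3 --
  FD 13.6: (10,2) -> (23.6,2) [heading=0, draw]
  PD: pen down
  -- iteration 2/3 --
  FD 13.6: (23.6,2) -> (37.2,2) [heading=0, draw]
  PD: pen down
  -- iteration 3/3 --
  FD 13.6: (37.2,2) -> (50.8,2) [heading=0, draw]
  PD: pen down
]
FD 2.4: (50.8,2) -> (53.2,2) [heading=0, draw]
BK 8.8: (53.2,2) -> (44.4,2) [heading=0, draw]
LT 45: heading 0 -> 45
PU: pen up
Final: pos=(44.4,2), heading=45, 5 segment(s) drawn

Segment lengths:
  seg 1: (10,2) -> (23.6,2), length = 13.6
  seg 2: (23.6,2) -> (37.2,2), length = 13.6
  seg 3: (37.2,2) -> (50.8,2), length = 13.6
  seg 4: (50.8,2) -> (53.2,2), length = 2.4
  seg 5: (53.2,2) -> (44.4,2), length = 8.8
Total = 52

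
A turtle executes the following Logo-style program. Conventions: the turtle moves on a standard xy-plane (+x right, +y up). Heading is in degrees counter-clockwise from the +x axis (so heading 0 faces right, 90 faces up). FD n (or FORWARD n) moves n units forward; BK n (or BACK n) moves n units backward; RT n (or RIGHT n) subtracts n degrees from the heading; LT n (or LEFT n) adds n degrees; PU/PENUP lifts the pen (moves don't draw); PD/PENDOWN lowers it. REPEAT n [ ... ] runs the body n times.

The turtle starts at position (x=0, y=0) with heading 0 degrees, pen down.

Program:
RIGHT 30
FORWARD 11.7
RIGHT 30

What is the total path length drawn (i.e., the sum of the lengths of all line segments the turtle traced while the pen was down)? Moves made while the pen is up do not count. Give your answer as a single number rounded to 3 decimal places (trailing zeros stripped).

Executing turtle program step by step:
Start: pos=(0,0), heading=0, pen down
RT 30: heading 0 -> 330
FD 11.7: (0,0) -> (10.132,-5.85) [heading=330, draw]
RT 30: heading 330 -> 300
Final: pos=(10.132,-5.85), heading=300, 1 segment(s) drawn

Segment lengths:
  seg 1: (0,0) -> (10.132,-5.85), length = 11.7
Total = 11.7

Answer: 11.7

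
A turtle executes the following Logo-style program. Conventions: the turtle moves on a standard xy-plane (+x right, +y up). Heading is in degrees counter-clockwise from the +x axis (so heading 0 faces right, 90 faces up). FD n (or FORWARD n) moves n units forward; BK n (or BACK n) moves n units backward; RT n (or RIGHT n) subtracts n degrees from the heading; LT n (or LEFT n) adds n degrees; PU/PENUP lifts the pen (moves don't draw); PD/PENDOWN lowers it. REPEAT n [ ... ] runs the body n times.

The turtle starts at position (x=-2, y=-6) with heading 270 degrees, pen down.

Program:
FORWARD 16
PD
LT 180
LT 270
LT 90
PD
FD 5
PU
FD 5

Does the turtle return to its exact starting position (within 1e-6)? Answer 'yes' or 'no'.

Executing turtle program step by step:
Start: pos=(-2,-6), heading=270, pen down
FD 16: (-2,-6) -> (-2,-22) [heading=270, draw]
PD: pen down
LT 180: heading 270 -> 90
LT 270: heading 90 -> 0
LT 90: heading 0 -> 90
PD: pen down
FD 5: (-2,-22) -> (-2,-17) [heading=90, draw]
PU: pen up
FD 5: (-2,-17) -> (-2,-12) [heading=90, move]
Final: pos=(-2,-12), heading=90, 2 segment(s) drawn

Start position: (-2, -6)
Final position: (-2, -12)
Distance = 6; >= 1e-6 -> NOT closed

Answer: no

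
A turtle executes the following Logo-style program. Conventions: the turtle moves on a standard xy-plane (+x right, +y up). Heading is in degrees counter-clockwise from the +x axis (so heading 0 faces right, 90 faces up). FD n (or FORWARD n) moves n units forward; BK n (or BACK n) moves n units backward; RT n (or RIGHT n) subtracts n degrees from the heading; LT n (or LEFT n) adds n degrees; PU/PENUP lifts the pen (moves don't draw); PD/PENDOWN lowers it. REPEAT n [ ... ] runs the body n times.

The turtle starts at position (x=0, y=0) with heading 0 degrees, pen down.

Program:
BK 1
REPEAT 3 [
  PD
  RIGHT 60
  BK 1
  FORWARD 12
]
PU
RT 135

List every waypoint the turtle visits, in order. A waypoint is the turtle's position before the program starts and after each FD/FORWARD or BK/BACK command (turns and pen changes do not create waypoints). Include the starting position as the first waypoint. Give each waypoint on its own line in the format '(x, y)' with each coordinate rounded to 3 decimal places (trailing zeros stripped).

Executing turtle program step by step:
Start: pos=(0,0), heading=0, pen down
BK 1: (0,0) -> (-1,0) [heading=0, draw]
REPEAT 3 [
  -- iteration 1/3 --
  PD: pen down
  RT 60: heading 0 -> 300
  BK 1: (-1,0) -> (-1.5,0.866) [heading=300, draw]
  FD 12: (-1.5,0.866) -> (4.5,-9.526) [heading=300, draw]
  -- iteration 2/3 --
  PD: pen down
  RT 60: heading 300 -> 240
  BK 1: (4.5,-9.526) -> (5,-8.66) [heading=240, draw]
  FD 12: (5,-8.66) -> (-1,-19.053) [heading=240, draw]
  -- iteration 3/3 --
  PD: pen down
  RT 60: heading 240 -> 180
  BK 1: (-1,-19.053) -> (0,-19.053) [heading=180, draw]
  FD 12: (0,-19.053) -> (-12,-19.053) [heading=180, draw]
]
PU: pen up
RT 135: heading 180 -> 45
Final: pos=(-12,-19.053), heading=45, 7 segment(s) drawn
Waypoints (8 total):
(0, 0)
(-1, 0)
(-1.5, 0.866)
(4.5, -9.526)
(5, -8.66)
(-1, -19.053)
(0, -19.053)
(-12, -19.053)

Answer: (0, 0)
(-1, 0)
(-1.5, 0.866)
(4.5, -9.526)
(5, -8.66)
(-1, -19.053)
(0, -19.053)
(-12, -19.053)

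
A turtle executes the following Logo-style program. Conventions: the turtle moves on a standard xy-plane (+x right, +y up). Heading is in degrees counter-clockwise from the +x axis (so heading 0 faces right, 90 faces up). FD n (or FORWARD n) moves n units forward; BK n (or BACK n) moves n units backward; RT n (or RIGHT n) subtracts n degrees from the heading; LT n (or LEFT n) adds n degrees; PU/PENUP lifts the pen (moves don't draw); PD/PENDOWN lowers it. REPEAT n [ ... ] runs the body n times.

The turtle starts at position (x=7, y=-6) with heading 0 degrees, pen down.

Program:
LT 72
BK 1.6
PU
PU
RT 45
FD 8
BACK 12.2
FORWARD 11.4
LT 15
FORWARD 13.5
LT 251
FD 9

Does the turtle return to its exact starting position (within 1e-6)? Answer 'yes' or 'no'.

Executing turtle program step by step:
Start: pos=(7,-6), heading=0, pen down
LT 72: heading 0 -> 72
BK 1.6: (7,-6) -> (6.506,-7.522) [heading=72, draw]
PU: pen up
PU: pen up
RT 45: heading 72 -> 27
FD 8: (6.506,-7.522) -> (13.634,-3.89) [heading=27, move]
BK 12.2: (13.634,-3.89) -> (2.763,-9.428) [heading=27, move]
FD 11.4: (2.763,-9.428) -> (12.921,-4.253) [heading=27, move]
LT 15: heading 27 -> 42
FD 13.5: (12.921,-4.253) -> (22.953,4.78) [heading=42, move]
LT 251: heading 42 -> 293
FD 9: (22.953,4.78) -> (26.47,-3.504) [heading=293, move]
Final: pos=(26.47,-3.504), heading=293, 1 segment(s) drawn

Start position: (7, -6)
Final position: (26.47, -3.504)
Distance = 19.629; >= 1e-6 -> NOT closed

Answer: no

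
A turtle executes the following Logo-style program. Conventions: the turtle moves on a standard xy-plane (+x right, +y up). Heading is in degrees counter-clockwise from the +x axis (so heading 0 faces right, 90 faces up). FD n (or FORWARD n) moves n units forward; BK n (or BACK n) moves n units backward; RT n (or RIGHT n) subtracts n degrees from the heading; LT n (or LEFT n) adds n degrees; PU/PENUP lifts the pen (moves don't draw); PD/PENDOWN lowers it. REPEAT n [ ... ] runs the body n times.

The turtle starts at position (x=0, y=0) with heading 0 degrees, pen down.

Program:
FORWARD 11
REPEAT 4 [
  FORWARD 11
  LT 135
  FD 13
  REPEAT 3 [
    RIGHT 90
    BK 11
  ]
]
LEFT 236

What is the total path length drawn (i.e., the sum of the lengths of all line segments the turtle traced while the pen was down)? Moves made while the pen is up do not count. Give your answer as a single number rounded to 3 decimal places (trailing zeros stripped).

Executing turtle program step by step:
Start: pos=(0,0), heading=0, pen down
FD 11: (0,0) -> (11,0) [heading=0, draw]
REPEAT 4 [
  -- iteration 1/4 --
  FD 11: (11,0) -> (22,0) [heading=0, draw]
  LT 135: heading 0 -> 135
  FD 13: (22,0) -> (12.808,9.192) [heading=135, draw]
  REPEAT 3 [
    -- iteration 1/3 --
    RT 90: heading 135 -> 45
    BK 11: (12.808,9.192) -> (5.029,1.414) [heading=45, draw]
    -- iteration 2/3 --
    RT 90: heading 45 -> 315
    BK 11: (5.029,1.414) -> (-2.749,9.192) [heading=315, draw]
    -- iteration 3/3 --
    RT 90: heading 315 -> 225
    BK 11: (-2.749,9.192) -> (5.029,16.971) [heading=225, draw]
  ]
  -- iteration 2/4 --
  FD 11: (5.029,16.971) -> (-2.749,9.192) [heading=225, draw]
  LT 135: heading 225 -> 0
  FD 13: (-2.749,9.192) -> (10.251,9.192) [heading=0, draw]
  REPEAT 3 [
    -- iteration 1/3 --
    RT 90: heading 0 -> 270
    BK 11: (10.251,9.192) -> (10.251,20.192) [heading=270, draw]
    -- iteration 2/3 --
    RT 90: heading 270 -> 180
    BK 11: (10.251,20.192) -> (21.251,20.192) [heading=180, draw]
    -- iteration 3/3 --
    RT 90: heading 180 -> 90
    BK 11: (21.251,20.192) -> (21.251,9.192) [heading=90, draw]
  ]
  -- iteration 3/4 --
  FD 11: (21.251,9.192) -> (21.251,20.192) [heading=90, draw]
  LT 135: heading 90 -> 225
  FD 13: (21.251,20.192) -> (12.059,11) [heading=225, draw]
  REPEAT 3 [
    -- iteration 1/3 --
    RT 90: heading 225 -> 135
    BK 11: (12.059,11) -> (19.837,3.222) [heading=135, draw]
    -- iteration 2/3 --
    RT 90: heading 135 -> 45
    BK 11: (19.837,3.222) -> (12.059,-4.556) [heading=45, draw]
    -- iteration 3/3 --
    RT 90: heading 45 -> 315
    BK 11: (12.059,-4.556) -> (4.281,3.222) [heading=315, draw]
  ]
  -- iteration 4/4 --
  FD 11: (4.281,3.222) -> (12.059,-4.556) [heading=315, draw]
  LT 135: heading 315 -> 90
  FD 13: (12.059,-4.556) -> (12.059,8.444) [heading=90, draw]
  REPEAT 3 [
    -- iteration 1/3 --
    RT 90: heading 90 -> 0
    BK 11: (12.059,8.444) -> (1.059,8.444) [heading=0, draw]
    -- iteration 2/3 --
    RT 90: heading 0 -> 270
    BK 11: (1.059,8.444) -> (1.059,19.444) [heading=270, draw]
    -- iteration 3/3 --
    RT 90: heading 270 -> 180
    BK 11: (1.059,19.444) -> (12.059,19.444) [heading=180, draw]
  ]
]
LT 236: heading 180 -> 56
Final: pos=(12.059,19.444), heading=56, 21 segment(s) drawn

Segment lengths:
  seg 1: (0,0) -> (11,0), length = 11
  seg 2: (11,0) -> (22,0), length = 11
  seg 3: (22,0) -> (12.808,9.192), length = 13
  seg 4: (12.808,9.192) -> (5.029,1.414), length = 11
  seg 5: (5.029,1.414) -> (-2.749,9.192), length = 11
  seg 6: (-2.749,9.192) -> (5.029,16.971), length = 11
  seg 7: (5.029,16.971) -> (-2.749,9.192), length = 11
  seg 8: (-2.749,9.192) -> (10.251,9.192), length = 13
  seg 9: (10.251,9.192) -> (10.251,20.192), length = 11
  seg 10: (10.251,20.192) -> (21.251,20.192), length = 11
  seg 11: (21.251,20.192) -> (21.251,9.192), length = 11
  seg 12: (21.251,9.192) -> (21.251,20.192), length = 11
  seg 13: (21.251,20.192) -> (12.059,11), length = 13
  seg 14: (12.059,11) -> (19.837,3.222), length = 11
  seg 15: (19.837,3.222) -> (12.059,-4.556), length = 11
  seg 16: (12.059,-4.556) -> (4.281,3.222), length = 11
  seg 17: (4.281,3.222) -> (12.059,-4.556), length = 11
  seg 18: (12.059,-4.556) -> (12.059,8.444), length = 13
  seg 19: (12.059,8.444) -> (1.059,8.444), length = 11
  seg 20: (1.059,8.444) -> (1.059,19.444), length = 11
  seg 21: (1.059,19.444) -> (12.059,19.444), length = 11
Total = 239

Answer: 239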